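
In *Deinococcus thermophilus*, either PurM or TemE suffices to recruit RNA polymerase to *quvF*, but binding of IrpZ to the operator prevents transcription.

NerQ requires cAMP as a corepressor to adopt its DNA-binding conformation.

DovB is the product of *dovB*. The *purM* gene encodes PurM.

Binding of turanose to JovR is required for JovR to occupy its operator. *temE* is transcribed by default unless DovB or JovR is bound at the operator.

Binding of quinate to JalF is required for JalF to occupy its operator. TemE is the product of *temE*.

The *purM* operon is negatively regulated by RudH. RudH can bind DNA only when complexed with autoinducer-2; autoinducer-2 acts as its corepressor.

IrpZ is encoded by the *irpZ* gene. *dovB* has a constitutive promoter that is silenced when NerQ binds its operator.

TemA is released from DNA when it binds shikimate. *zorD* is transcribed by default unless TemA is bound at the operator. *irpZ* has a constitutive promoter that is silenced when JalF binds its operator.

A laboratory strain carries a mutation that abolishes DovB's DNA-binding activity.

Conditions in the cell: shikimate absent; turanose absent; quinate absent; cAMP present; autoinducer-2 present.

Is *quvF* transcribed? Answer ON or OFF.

Autoinducer-2 is present, so RudH is active.
With repressor RudH bound, *purM* is not transcribed.
So PurM is not produced.
DovB is non-functional in this strain, so it has no effect.
Turanose is absent, so JovR is inactive.
With no repressor bound, *temE* is transcribed.
So TemE is produced and active.
Quinate is absent, so JalF is inactive.
With no repressor bound, *irpZ* is transcribed.
So IrpZ is produced and active.
With repressor IrpZ bound, *quvF* is not transcribed.

OFF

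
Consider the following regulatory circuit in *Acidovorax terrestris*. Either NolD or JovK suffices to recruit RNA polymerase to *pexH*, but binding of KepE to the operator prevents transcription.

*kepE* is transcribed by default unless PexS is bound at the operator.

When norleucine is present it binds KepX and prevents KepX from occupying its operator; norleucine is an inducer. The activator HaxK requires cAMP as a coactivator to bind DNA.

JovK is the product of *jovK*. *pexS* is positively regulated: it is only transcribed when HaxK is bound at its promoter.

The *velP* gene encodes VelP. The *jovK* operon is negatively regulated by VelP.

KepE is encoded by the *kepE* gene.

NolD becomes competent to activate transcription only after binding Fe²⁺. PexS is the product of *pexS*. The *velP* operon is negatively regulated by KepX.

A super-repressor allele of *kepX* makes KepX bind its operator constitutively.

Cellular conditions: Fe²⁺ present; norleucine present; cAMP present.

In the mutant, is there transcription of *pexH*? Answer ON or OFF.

cAMP is present, so HaxK is active.
No repressor is bound and HaxK is active, so *pexS* is transcribed.
So PexS is produced and active.
With repressor PexS bound, *kepE* is not transcribed.
So KepE is not produced.
Fe²⁺ is present, so NolD is active.
KepX is constitutively active in this strain.
With repressor KepX bound, *velP* is not transcribed.
So VelP is not produced.
With no repressor bound, *jovK* is transcribed.
So JovK is produced and active.
Activator NolD is present, so *pexH* is transcribed.

ON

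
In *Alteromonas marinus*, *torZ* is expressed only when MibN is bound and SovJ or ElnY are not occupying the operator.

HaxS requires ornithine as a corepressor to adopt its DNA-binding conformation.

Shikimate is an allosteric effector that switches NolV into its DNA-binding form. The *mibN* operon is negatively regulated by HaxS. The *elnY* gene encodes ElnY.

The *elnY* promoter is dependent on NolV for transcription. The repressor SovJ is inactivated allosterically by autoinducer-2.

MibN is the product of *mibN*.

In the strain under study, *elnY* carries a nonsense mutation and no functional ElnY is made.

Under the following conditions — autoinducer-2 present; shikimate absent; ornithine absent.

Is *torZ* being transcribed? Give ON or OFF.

ON

Autoinducer-2 is present, so SovJ is inactive.
Ornithine is absent, so HaxS is inactive.
With no repressor bound, *mibN* is transcribed.
So MibN is produced and active.
ElnY is non-functional in this strain, so it has no effect.
No repressor is bound and MibN is active, so *torZ* is transcribed.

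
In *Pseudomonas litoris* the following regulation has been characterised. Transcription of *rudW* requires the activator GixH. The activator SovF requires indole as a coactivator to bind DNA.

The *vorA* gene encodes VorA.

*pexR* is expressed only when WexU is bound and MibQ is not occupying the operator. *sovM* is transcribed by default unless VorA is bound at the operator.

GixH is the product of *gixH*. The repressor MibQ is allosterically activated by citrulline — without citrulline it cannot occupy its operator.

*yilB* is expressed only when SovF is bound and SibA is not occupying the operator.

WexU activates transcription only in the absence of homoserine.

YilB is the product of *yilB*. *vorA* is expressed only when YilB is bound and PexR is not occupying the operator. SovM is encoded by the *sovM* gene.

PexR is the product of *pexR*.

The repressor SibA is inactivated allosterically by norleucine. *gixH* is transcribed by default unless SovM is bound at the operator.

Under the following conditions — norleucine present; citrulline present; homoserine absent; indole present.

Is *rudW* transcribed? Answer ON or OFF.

Indole is present, so SovF is active.
Norleucine is present, so SibA is inactive.
No repressor is bound and SovF is active, so *yilB* is transcribed.
So YilB is produced and active.
Citrulline is present, so MibQ is active.
Homoserine is absent, so WexU is active.
With repressor MibQ bound, *pexR* is not transcribed.
So PexR is not produced.
No repressor is bound and YilB is active, so *vorA* is transcribed.
So VorA is produced and active.
With repressor VorA bound, *sovM* is not transcribed.
So SovM is not produced.
With no repressor bound, *gixH* is transcribed.
So GixH is produced and active.
No repressor is bound and GixH is active, so *rudW* is transcribed.

ON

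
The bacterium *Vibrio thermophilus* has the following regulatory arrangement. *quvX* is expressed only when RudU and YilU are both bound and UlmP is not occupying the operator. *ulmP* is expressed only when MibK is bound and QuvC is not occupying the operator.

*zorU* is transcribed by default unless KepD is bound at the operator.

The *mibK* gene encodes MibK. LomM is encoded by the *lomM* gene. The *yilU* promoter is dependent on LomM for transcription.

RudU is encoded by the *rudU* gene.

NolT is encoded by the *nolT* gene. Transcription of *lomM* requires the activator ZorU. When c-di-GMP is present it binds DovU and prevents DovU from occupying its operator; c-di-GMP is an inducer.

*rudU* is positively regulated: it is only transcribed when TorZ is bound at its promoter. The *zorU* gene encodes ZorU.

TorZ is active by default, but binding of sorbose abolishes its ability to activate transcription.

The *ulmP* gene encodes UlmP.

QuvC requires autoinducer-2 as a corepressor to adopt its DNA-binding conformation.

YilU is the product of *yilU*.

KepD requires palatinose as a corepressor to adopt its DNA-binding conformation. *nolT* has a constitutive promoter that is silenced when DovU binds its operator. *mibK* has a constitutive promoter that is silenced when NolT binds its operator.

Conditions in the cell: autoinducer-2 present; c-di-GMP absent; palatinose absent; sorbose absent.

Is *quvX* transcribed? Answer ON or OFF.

c-di-GMP is absent, so DovU is active.
With repressor DovU bound, *nolT* is not transcribed.
So NolT is not produced.
With no repressor bound, *mibK* is transcribed.
So MibK is produced and active.
Autoinducer-2 is present, so QuvC is active.
With repressor QuvC bound, *ulmP* is not transcribed.
So UlmP is not produced.
Sorbose is absent, so TorZ is active.
No repressor is bound and TorZ is active, so *rudU* is transcribed.
So RudU is produced and active.
Palatinose is absent, so KepD is inactive.
With no repressor bound, *zorU* is transcribed.
So ZorU is produced and active.
No repressor is bound and ZorU is active, so *lomM* is transcribed.
So LomM is produced and active.
No repressor is bound and LomM is active, so *yilU* is transcribed.
So YilU is produced and active.
No repressor is bound and RudU and YilU are active, so *quvX* is transcribed.

ON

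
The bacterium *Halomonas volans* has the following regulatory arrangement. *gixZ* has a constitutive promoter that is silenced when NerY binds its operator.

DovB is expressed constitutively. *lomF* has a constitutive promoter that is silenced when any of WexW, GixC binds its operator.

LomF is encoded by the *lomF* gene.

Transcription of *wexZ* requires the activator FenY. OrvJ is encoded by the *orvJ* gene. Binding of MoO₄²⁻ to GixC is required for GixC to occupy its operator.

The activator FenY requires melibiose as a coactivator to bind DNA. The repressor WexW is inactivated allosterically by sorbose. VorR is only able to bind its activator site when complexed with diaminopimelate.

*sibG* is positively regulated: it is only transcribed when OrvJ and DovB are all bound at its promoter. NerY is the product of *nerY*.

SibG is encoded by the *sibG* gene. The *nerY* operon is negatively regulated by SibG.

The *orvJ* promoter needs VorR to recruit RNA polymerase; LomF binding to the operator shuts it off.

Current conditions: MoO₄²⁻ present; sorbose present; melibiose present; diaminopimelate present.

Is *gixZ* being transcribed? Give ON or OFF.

ON

Sorbose is present, so WexW is inactive.
MoO₄²⁻ is present, so GixC is active.
With repressor GixC bound, *lomF* is not transcribed.
So LomF is not produced.
Diaminopimelate is present, so VorR is active.
No repressor is bound and VorR is active, so *orvJ* is transcribed.
So OrvJ is produced and active.
DovB is produced constitutively and is active.
No repressor is bound and OrvJ and DovB are active, so *sibG* is transcribed.
So SibG is produced and active.
With repressor SibG bound, *nerY* is not transcribed.
So NerY is not produced.
With no repressor bound, *gixZ* is transcribed.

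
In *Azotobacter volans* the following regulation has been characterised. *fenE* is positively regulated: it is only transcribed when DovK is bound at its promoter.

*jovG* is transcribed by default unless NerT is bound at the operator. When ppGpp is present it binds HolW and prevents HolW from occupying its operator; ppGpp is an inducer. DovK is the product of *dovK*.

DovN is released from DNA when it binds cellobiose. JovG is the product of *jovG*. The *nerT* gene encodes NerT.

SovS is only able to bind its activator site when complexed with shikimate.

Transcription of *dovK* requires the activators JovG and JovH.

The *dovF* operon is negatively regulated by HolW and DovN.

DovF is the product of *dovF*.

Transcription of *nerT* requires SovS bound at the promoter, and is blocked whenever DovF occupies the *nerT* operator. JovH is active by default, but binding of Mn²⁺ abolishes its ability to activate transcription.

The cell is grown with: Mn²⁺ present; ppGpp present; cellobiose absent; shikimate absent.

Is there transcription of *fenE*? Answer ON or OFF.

OFF

ppGpp is present, so HolW is inactive.
Cellobiose is absent, so DovN is active.
With repressor DovN bound, *dovF* is not transcribed.
So DovF is not produced.
Shikimate is absent, so SovS is inactive.
Required activator SovS is absent, so *nerT* is not transcribed.
So NerT is not produced.
With no repressor bound, *jovG* is transcribed.
So JovG is produced and active.
Mn²⁺ is present, so JovH is inactive.
Required activator JovH is absent, so *dovK* is not transcribed.
So DovK is not produced.
Required activator DovK is absent, so *fenE* is not transcribed.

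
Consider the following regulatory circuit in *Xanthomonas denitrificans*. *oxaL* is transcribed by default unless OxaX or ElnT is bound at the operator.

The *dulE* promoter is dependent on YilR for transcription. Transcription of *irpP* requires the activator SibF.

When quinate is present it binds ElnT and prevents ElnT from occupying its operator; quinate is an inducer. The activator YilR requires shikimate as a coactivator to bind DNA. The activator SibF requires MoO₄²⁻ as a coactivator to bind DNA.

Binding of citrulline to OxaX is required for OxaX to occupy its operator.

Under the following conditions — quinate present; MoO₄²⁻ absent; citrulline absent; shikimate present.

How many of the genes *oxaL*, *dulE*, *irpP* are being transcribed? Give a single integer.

Citrulline is absent, so OxaX is inactive.
Quinate is present, so ElnT is inactive.
With no repressor bound, *oxaL* is transcribed.
→ *oxaL* is ON.
Shikimate is present, so YilR is active.
No repressor is bound and YilR is active, so *dulE* is transcribed.
→ *dulE* is ON.
MoO₄²⁻ is absent, so SibF is inactive.
Required activator SibF is absent, so *irpP* is not transcribed.
→ *irpP* is OFF.
2 of the 3 genes are transcribed.

2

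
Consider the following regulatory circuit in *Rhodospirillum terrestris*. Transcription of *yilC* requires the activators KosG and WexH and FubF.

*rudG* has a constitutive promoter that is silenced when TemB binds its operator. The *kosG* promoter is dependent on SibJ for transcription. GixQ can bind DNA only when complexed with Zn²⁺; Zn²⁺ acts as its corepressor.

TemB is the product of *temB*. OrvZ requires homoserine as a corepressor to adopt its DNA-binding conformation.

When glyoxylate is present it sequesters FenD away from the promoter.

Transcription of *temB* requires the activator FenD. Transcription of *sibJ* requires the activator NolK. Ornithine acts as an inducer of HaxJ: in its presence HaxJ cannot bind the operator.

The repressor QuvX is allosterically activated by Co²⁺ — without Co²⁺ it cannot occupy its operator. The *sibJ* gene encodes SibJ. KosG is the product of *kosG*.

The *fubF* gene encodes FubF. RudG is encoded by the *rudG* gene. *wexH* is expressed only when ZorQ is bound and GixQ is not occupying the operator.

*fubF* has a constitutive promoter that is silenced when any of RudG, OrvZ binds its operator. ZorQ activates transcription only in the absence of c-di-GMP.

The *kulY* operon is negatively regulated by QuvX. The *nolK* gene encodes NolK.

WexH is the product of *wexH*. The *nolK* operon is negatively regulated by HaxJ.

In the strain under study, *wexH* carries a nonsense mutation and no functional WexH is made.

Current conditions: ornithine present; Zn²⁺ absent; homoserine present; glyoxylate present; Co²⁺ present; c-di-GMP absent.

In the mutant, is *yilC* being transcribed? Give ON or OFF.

OFF

Ornithine is present, so HaxJ is inactive.
With no repressor bound, *nolK* is transcribed.
So NolK is produced and active.
No repressor is bound and NolK is active, so *sibJ* is transcribed.
So SibJ is produced and active.
No repressor is bound and SibJ is active, so *kosG* is transcribed.
So KosG is produced and active.
WexH is non-functional in this strain, so it has no effect.
Glyoxylate is present, so FenD is inactive.
Required activator FenD is absent, so *temB* is not transcribed.
So TemB is not produced.
With no repressor bound, *rudG* is transcribed.
So RudG is produced and active.
Homoserine is present, so OrvZ is active.
With repressor RudG bound, *fubF* is not transcribed.
So FubF is not produced.
Required activator WexH is absent, so *yilC* is not transcribed.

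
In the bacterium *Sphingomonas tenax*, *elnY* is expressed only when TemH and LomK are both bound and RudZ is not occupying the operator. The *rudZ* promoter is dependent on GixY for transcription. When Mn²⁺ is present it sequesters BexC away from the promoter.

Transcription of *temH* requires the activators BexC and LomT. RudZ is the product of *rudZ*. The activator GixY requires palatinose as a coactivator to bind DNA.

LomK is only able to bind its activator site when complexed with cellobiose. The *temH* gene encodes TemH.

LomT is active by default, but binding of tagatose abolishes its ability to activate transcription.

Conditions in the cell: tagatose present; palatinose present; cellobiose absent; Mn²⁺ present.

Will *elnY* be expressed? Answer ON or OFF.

Palatinose is present, so GixY is active.
No repressor is bound and GixY is active, so *rudZ* is transcribed.
So RudZ is produced and active.
Mn²⁺ is present, so BexC is inactive.
Tagatose is present, so LomT is inactive.
Required activator BexC is absent, so *temH* is not transcribed.
So TemH is not produced.
Cellobiose is absent, so LomK is inactive.
With repressor RudZ bound, *elnY* is not transcribed.

OFF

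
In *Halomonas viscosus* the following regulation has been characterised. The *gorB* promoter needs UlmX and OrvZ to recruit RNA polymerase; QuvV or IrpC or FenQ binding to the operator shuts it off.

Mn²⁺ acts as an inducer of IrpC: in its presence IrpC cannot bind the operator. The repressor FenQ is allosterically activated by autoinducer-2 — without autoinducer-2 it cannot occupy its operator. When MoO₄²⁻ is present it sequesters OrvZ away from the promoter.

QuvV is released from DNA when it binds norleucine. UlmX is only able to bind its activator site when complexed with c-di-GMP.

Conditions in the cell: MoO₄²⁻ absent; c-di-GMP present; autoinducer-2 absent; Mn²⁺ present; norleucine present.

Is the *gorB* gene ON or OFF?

Norleucine is present, so QuvV is inactive.
Mn²⁺ is present, so IrpC is inactive.
c-di-GMP is present, so UlmX is active.
MoO₄²⁻ is absent, so OrvZ is active.
Autoinducer-2 is absent, so FenQ is inactive.
No repressor is bound and UlmX and OrvZ are active, so *gorB* is transcribed.

ON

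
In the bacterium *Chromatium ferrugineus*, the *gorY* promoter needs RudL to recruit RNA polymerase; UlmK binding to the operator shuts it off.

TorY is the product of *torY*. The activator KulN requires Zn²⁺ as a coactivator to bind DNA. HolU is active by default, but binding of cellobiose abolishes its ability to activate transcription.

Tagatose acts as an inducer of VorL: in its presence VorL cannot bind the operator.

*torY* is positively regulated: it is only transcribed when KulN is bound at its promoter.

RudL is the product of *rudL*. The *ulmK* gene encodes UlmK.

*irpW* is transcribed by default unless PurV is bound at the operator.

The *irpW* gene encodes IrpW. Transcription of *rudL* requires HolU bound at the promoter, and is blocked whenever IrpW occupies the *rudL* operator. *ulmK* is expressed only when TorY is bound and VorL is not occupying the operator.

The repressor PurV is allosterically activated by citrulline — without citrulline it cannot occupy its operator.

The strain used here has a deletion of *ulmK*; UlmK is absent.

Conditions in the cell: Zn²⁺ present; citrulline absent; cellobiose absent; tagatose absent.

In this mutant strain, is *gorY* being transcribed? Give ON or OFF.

OFF

UlmK is non-functional in this strain, so it has no effect.
Citrulline is absent, so PurV is inactive.
With no repressor bound, *irpW* is transcribed.
So IrpW is produced and active.
Cellobiose is absent, so HolU is active.
With repressor IrpW bound, *rudL* is not transcribed.
So RudL is not produced.
Required activator RudL is absent, so *gorY* is not transcribed.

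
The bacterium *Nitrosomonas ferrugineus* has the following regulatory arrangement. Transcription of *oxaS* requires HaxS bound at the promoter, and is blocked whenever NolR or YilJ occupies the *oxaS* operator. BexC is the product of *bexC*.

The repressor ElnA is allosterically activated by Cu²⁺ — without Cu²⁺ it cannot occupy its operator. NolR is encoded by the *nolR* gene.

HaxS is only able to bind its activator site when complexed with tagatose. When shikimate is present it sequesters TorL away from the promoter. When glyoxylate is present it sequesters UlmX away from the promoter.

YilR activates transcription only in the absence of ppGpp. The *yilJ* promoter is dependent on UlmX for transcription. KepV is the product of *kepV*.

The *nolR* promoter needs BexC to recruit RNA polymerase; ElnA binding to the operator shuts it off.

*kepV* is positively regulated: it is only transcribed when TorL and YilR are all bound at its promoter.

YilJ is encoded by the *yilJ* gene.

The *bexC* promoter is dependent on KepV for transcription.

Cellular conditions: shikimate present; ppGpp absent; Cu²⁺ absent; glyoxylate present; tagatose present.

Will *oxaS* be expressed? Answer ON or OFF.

ON

Tagatose is present, so HaxS is active.
Shikimate is present, so TorL is inactive.
ppGpp is absent, so YilR is active.
Required activator TorL is absent, so *kepV* is not transcribed.
So KepV is not produced.
Required activator KepV is absent, so *bexC* is not transcribed.
So BexC is not produced.
Cu²⁺ is absent, so ElnA is inactive.
Required activator BexC is absent, so *nolR* is not transcribed.
So NolR is not produced.
Glyoxylate is present, so UlmX is inactive.
Required activator UlmX is absent, so *yilJ* is not transcribed.
So YilJ is not produced.
No repressor is bound and HaxS is active, so *oxaS* is transcribed.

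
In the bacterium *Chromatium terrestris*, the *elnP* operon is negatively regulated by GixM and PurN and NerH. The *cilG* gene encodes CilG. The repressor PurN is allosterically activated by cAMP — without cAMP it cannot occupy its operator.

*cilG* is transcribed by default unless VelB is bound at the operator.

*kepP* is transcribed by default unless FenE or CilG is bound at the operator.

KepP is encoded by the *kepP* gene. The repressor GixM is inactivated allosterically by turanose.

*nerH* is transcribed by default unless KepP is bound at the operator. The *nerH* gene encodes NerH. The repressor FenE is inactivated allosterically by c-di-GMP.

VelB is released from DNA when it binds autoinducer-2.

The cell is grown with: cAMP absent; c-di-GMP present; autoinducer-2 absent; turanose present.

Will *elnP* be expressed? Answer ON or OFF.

Turanose is present, so GixM is inactive.
cAMP is absent, so PurN is inactive.
c-di-GMP is present, so FenE is inactive.
Autoinducer-2 is absent, so VelB is active.
With repressor VelB bound, *cilG* is not transcribed.
So CilG is not produced.
With no repressor bound, *kepP* is transcribed.
So KepP is produced and active.
With repressor KepP bound, *nerH* is not transcribed.
So NerH is not produced.
With no repressor bound, *elnP* is transcribed.

ON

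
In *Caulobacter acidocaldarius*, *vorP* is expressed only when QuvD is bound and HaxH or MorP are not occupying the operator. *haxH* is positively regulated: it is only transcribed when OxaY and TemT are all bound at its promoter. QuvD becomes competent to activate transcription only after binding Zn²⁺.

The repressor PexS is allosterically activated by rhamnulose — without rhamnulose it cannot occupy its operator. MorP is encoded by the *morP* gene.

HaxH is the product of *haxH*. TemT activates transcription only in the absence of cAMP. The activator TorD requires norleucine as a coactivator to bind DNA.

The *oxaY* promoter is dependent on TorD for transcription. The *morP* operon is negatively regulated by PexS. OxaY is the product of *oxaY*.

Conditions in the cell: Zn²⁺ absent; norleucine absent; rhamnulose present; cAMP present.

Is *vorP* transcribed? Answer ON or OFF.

Zn²⁺ is absent, so QuvD is inactive.
Norleucine is absent, so TorD is inactive.
Required activator TorD is absent, so *oxaY* is not transcribed.
So OxaY is not produced.
cAMP is present, so TemT is inactive.
Required activator OxaY is absent, so *haxH* is not transcribed.
So HaxH is not produced.
Rhamnulose is present, so PexS is active.
With repressor PexS bound, *morP* is not transcribed.
So MorP is not produced.
Required activator QuvD is absent, so *vorP* is not transcribed.

OFF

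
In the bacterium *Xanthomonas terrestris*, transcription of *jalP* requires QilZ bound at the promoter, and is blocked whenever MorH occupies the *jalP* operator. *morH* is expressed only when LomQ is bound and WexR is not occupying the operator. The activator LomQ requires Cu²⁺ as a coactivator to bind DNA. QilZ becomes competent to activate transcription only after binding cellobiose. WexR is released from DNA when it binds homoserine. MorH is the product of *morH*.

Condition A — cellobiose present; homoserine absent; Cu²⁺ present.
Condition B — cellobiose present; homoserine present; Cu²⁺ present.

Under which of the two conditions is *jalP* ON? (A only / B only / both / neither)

Condition A:
Cellobiose is present, so QilZ is active.
Homoserine is absent, so WexR is active.
Cu²⁺ is present, so LomQ is active.
With repressor WexR bound, *morH* is not transcribed.
So MorH is not produced.
No repressor is bound and QilZ is active, so *jalP* is transcribed.
→ *jalP* is ON in A.
Condition B:
Cellobiose is present, so QilZ is active.
Homoserine is present, so WexR is inactive.
Cu²⁺ is present, so LomQ is active.
No repressor is bound and LomQ is active, so *morH* is transcribed.
So MorH is produced and active.
With repressor MorH bound, *jalP* is not transcribed.
→ *jalP* is OFF in B.

A only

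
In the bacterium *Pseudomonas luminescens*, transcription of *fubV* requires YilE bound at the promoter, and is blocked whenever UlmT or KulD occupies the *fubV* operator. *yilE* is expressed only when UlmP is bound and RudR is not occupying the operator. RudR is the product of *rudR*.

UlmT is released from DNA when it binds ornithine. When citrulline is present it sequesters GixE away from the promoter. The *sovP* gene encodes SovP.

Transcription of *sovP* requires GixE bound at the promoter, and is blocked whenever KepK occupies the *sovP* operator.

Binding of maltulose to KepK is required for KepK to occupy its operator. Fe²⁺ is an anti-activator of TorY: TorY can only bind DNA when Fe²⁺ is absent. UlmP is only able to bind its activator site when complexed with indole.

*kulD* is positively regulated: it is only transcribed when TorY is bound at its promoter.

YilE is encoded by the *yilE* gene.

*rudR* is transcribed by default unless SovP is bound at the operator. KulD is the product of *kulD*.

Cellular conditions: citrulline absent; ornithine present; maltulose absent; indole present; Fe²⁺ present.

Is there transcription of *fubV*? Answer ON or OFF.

Indole is present, so UlmP is active.
Citrulline is absent, so GixE is active.
Maltulose is absent, so KepK is inactive.
No repressor is bound and GixE is active, so *sovP* is transcribed.
So SovP is produced and active.
With repressor SovP bound, *rudR* is not transcribed.
So RudR is not produced.
No repressor is bound and UlmP is active, so *yilE* is transcribed.
So YilE is produced and active.
Ornithine is present, so UlmT is inactive.
Fe²⁺ is present, so TorY is inactive.
Required activator TorY is absent, so *kulD* is not transcribed.
So KulD is not produced.
No repressor is bound and YilE is active, so *fubV* is transcribed.

ON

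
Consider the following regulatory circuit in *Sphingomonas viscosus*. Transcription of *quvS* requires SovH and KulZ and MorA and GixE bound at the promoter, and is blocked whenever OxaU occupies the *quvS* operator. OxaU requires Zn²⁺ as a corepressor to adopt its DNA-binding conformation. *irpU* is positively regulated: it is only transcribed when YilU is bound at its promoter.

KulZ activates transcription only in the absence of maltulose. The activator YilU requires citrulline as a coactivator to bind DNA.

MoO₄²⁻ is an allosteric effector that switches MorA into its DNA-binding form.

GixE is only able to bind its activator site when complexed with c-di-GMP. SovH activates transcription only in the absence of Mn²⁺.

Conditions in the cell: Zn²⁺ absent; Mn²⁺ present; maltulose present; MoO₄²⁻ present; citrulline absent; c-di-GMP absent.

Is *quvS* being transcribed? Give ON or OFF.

OFF

Mn²⁺ is present, so SovH is inactive.
Zn²⁺ is absent, so OxaU is inactive.
Maltulose is present, so KulZ is inactive.
MoO₄²⁻ is present, so MorA is active.
c-di-GMP is absent, so GixE is inactive.
Required activator SovH is absent, so *quvS* is not transcribed.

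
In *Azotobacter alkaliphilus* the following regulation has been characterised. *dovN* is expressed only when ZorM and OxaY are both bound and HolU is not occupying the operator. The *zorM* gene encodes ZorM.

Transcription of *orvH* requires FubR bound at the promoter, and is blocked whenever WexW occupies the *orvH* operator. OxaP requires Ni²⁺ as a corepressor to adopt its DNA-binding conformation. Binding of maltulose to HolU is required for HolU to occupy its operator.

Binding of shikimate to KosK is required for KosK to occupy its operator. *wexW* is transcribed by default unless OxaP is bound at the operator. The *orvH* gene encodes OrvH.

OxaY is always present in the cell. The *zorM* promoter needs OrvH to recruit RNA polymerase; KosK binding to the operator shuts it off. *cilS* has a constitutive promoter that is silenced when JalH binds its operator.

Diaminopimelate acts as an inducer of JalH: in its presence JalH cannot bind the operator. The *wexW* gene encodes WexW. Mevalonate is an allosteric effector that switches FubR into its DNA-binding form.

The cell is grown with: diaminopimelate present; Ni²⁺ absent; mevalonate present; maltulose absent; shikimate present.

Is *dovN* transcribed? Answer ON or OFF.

Ni²⁺ is absent, so OxaP is inactive.
With no repressor bound, *wexW* is transcribed.
So WexW is produced and active.
Mevalonate is present, so FubR is active.
With repressor WexW bound, *orvH* is not transcribed.
So OrvH is not produced.
Shikimate is present, so KosK is active.
With repressor KosK bound, *zorM* is not transcribed.
So ZorM is not produced.
Maltulose is absent, so HolU is inactive.
OxaY is produced constitutively and is active.
Required activator ZorM is absent, so *dovN* is not transcribed.

OFF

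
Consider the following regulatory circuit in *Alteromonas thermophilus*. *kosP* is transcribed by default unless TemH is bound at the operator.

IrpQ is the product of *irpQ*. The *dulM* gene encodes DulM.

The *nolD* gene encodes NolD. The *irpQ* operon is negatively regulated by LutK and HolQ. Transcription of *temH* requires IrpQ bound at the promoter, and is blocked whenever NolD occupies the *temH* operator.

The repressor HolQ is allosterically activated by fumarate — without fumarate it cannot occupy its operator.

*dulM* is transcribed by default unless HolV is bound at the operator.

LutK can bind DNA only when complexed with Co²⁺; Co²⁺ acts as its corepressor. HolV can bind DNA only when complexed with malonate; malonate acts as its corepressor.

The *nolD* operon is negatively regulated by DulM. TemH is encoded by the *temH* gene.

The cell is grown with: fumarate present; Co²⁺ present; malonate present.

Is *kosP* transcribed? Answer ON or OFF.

ON

Malonate is present, so HolV is active.
With repressor HolV bound, *dulM* is not transcribed.
So DulM is not produced.
With no repressor bound, *nolD* is transcribed.
So NolD is produced and active.
Co²⁺ is present, so LutK is active.
Fumarate is present, so HolQ is active.
With repressor LutK bound, *irpQ* is not transcribed.
So IrpQ is not produced.
With repressor NolD bound, *temH* is not transcribed.
So TemH is not produced.
With no repressor bound, *kosP* is transcribed.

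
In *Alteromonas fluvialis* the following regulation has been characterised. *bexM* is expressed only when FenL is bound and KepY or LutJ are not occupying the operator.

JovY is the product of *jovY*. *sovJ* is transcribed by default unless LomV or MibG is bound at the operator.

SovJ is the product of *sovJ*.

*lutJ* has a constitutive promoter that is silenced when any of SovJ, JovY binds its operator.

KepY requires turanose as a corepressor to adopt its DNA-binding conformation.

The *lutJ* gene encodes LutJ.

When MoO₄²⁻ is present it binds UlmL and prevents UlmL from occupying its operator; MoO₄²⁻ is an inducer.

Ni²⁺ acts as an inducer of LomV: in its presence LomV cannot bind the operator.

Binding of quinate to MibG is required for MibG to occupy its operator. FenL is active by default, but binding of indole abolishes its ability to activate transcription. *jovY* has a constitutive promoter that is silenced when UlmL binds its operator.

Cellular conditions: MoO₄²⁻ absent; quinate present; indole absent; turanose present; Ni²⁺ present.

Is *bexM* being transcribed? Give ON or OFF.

OFF

Turanose is present, so KepY is active.
Ni²⁺ is present, so LomV is inactive.
Quinate is present, so MibG is active.
With repressor MibG bound, *sovJ* is not transcribed.
So SovJ is not produced.
MoO₄²⁻ is absent, so UlmL is active.
With repressor UlmL bound, *jovY* is not transcribed.
So JovY is not produced.
With no repressor bound, *lutJ* is transcribed.
So LutJ is produced and active.
Indole is absent, so FenL is active.
With repressor KepY bound, *bexM* is not transcribed.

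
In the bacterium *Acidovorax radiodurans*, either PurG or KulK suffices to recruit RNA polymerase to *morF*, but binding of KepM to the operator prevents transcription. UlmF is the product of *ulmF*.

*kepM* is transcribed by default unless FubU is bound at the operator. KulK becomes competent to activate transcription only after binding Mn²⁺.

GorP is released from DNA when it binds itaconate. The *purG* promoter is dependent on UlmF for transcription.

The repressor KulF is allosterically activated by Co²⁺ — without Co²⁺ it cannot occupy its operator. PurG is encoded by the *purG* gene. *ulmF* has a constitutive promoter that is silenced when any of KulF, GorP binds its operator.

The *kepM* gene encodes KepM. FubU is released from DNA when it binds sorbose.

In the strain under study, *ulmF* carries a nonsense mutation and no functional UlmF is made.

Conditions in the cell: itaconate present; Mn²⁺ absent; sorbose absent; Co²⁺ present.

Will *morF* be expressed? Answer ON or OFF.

OFF

UlmF is non-functional in this strain, so it has no effect.
Required activator UlmF is absent, so *purG* is not transcribed.
So PurG is not produced.
Mn²⁺ is absent, so KulK is inactive.
Sorbose is absent, so FubU is active.
With repressor FubU bound, *kepM* is not transcribed.
So KepM is not produced.
No activator is available at the *morF* promoter, so *morF* is not transcribed.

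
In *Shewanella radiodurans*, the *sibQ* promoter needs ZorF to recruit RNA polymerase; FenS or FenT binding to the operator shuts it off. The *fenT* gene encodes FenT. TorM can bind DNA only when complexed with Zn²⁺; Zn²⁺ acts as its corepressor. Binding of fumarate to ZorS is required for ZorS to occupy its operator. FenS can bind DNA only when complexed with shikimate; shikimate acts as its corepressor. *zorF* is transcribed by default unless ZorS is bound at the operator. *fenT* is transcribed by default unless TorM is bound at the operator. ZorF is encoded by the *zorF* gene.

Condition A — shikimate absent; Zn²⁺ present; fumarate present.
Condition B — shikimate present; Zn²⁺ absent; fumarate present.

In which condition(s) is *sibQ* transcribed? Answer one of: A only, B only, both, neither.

neither

Condition A:
Shikimate is absent, so FenS is inactive.
Zn²⁺ is present, so TorM is active.
With repressor TorM bound, *fenT* is not transcribed.
So FenT is not produced.
Fumarate is present, so ZorS is active.
With repressor ZorS bound, *zorF* is not transcribed.
So ZorF is not produced.
Required activator ZorF is absent, so *sibQ* is not transcribed.
→ *sibQ* is OFF in A.
Condition B:
Shikimate is present, so FenS is active.
Zn²⁺ is absent, so TorM is inactive.
With no repressor bound, *fenT* is transcribed.
So FenT is produced and active.
Fumarate is present, so ZorS is active.
With repressor ZorS bound, *zorF* is not transcribed.
So ZorF is not produced.
With repressor FenS bound, *sibQ* is not transcribed.
→ *sibQ* is OFF in B.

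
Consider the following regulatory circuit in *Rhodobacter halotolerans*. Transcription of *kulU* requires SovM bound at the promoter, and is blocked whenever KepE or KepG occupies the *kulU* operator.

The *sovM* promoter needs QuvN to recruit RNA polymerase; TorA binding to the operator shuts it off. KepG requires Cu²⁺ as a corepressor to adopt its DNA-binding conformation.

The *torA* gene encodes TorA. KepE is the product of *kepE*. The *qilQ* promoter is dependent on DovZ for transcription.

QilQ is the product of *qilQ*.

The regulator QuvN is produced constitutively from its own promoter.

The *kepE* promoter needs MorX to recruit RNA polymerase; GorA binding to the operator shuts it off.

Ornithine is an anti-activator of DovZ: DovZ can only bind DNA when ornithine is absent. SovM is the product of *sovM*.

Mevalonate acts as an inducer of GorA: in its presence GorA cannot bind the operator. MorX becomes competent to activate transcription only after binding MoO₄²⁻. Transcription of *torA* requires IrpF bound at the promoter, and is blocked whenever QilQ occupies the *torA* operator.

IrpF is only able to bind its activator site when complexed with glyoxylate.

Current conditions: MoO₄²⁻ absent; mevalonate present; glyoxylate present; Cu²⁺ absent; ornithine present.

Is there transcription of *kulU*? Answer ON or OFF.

OFF

QuvN is produced constitutively and is active.
Ornithine is present, so DovZ is inactive.
Required activator DovZ is absent, so *qilQ* is not transcribed.
So QilQ is not produced.
Glyoxylate is present, so IrpF is active.
No repressor is bound and IrpF is active, so *torA* is transcribed.
So TorA is produced and active.
With repressor TorA bound, *sovM* is not transcribed.
So SovM is not produced.
MoO₄²⁻ is absent, so MorX is inactive.
Mevalonate is present, so GorA is inactive.
Required activator MorX is absent, so *kepE* is not transcribed.
So KepE is not produced.
Cu²⁺ is absent, so KepG is inactive.
Required activator SovM is absent, so *kulU* is not transcribed.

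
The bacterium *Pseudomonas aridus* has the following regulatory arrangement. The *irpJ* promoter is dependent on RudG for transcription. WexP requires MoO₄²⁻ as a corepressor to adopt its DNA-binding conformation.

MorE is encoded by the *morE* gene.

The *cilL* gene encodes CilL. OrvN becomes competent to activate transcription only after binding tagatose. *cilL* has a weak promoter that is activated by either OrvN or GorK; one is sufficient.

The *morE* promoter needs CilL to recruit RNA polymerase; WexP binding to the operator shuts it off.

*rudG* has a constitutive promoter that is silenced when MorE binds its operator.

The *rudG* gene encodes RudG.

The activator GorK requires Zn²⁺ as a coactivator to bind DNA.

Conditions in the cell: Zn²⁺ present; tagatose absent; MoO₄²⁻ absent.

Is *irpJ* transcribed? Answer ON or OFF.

Tagatose is absent, so OrvN is inactive.
Zn²⁺ is present, so GorK is active.
Activator GorK is present, so *cilL* is transcribed.
So CilL is produced and active.
MoO₄²⁻ is absent, so WexP is inactive.
No repressor is bound and CilL is active, so *morE* is transcribed.
So MorE is produced and active.
With repressor MorE bound, *rudG* is not transcribed.
So RudG is not produced.
Required activator RudG is absent, so *irpJ* is not transcribed.

OFF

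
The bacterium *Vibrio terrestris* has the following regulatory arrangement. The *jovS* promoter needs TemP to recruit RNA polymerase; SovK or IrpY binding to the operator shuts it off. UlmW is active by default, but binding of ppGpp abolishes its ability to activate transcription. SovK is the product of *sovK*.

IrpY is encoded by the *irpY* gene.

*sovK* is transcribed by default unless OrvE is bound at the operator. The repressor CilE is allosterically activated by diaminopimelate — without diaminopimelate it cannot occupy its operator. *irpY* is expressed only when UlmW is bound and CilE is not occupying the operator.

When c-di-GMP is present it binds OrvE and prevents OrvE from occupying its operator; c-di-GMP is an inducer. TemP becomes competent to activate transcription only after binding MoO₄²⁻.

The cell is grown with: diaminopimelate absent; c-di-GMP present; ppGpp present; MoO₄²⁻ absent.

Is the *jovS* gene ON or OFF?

c-di-GMP is present, so OrvE is inactive.
With no repressor bound, *sovK* is transcribed.
So SovK is produced and active.
ppGpp is present, so UlmW is inactive.
Diaminopimelate is absent, so CilE is inactive.
Required activator UlmW is absent, so *irpY* is not transcribed.
So IrpY is not produced.
MoO₄²⁻ is absent, so TemP is inactive.
With repressor SovK bound, *jovS* is not transcribed.

OFF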